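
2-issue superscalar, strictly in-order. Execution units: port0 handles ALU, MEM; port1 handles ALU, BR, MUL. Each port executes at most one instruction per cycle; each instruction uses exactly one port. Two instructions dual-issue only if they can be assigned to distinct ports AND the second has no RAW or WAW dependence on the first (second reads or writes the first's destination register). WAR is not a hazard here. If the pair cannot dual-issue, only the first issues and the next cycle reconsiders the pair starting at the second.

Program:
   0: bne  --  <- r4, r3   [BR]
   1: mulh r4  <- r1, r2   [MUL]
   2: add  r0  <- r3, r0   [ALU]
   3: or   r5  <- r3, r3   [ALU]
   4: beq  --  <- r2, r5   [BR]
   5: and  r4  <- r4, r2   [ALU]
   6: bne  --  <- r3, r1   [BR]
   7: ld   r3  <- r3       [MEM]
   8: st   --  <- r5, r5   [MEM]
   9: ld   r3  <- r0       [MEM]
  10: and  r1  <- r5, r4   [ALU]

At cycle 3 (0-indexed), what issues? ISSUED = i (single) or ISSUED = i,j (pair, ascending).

0. bne.BR @i0  | no-port BR/MUL
1. mulh.MUL;add.ALU @i1,i2  | pair
2. or.ALU @i3  | RAW r5
3. beq.BR;and.ALU @i4,i5  | pair
4. bne.BR;ld.MEM @i6,i7  | pair
5. st.MEM @i8  | no-port MEM/MEM
6. ld.MEM;and.ALU @i9,i10  | pair

ISSUED = 4,5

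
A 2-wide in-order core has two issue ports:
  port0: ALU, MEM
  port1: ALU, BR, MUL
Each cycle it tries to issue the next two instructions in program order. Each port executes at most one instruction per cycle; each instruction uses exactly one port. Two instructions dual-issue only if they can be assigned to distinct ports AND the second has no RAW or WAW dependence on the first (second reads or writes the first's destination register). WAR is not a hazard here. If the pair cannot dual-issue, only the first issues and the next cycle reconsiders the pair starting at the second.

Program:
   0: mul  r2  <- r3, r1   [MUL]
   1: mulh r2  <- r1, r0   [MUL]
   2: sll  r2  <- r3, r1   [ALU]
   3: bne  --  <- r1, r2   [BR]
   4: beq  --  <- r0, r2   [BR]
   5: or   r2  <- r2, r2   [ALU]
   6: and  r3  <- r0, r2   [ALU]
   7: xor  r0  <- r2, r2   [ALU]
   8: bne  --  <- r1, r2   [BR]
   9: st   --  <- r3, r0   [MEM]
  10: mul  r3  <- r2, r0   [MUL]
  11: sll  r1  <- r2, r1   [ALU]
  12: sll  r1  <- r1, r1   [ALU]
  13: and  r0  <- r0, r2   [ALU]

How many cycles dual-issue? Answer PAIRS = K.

0. mul @i0  | no-port MUL/MUL
1. mulh @i1  | WAW r2
2. sll @i2  | RAW r2
3. bne @i3  | no-port BR/BR
4. beq;or @i4+i5  | dual
5. and;xor @i6+i7  | dual
6. bne;st @i8+i9  | dual
7. mul;sll @i10+i11  | dual
8. sll;and @i12+i13  | dual

PAIRS = 5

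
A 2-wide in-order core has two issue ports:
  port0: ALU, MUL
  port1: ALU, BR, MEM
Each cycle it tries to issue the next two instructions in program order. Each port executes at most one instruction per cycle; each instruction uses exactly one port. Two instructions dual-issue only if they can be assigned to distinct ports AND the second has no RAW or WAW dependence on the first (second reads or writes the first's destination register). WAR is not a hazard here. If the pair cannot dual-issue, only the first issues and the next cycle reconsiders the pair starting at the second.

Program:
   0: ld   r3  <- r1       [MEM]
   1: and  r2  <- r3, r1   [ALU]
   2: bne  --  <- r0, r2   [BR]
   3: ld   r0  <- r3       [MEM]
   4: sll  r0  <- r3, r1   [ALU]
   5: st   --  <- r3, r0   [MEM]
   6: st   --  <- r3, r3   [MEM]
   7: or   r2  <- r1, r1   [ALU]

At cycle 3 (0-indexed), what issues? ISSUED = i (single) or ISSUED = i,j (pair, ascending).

ISSUED = 3

c0: i0 ld  RAW r3
c1: i1 and  RAW r2
c2: i2 bne  no-port BR/MEM
c3: i3 ld  WAW r0
c4: i4 sll  RAW r0
c5: i5 st  no-port MEM/MEM
c6: i6+i7 st or  pair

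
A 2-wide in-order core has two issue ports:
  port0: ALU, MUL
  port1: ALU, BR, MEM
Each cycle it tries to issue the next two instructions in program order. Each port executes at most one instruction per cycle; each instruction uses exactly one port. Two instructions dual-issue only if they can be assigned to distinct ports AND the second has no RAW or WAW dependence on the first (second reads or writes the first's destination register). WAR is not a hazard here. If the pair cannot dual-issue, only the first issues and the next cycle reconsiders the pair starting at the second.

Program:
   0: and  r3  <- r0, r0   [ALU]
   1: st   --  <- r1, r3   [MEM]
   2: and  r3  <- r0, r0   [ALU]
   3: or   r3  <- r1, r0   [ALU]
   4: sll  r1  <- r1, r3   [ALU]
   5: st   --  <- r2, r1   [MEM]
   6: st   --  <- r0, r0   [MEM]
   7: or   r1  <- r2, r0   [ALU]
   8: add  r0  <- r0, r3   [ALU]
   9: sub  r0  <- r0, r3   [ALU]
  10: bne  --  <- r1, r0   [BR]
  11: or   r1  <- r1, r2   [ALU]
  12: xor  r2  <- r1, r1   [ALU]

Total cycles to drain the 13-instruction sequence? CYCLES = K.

CYCLES = 10

c0: i0 and  RAW r3
c1: i1,i2 st+and  2-wide
c2: i3 or  RAW r3
c3: i4 sll  RAW r1
c4: i5 st  no-port MEM/MEM
c5: i6,i7 st+or  2-wide
c6: i8 add  RAW+WAW r0
c7: i9 sub  RAW r0
c8: i10,i11 bne+or  2-wide
c9: i12 xor  tail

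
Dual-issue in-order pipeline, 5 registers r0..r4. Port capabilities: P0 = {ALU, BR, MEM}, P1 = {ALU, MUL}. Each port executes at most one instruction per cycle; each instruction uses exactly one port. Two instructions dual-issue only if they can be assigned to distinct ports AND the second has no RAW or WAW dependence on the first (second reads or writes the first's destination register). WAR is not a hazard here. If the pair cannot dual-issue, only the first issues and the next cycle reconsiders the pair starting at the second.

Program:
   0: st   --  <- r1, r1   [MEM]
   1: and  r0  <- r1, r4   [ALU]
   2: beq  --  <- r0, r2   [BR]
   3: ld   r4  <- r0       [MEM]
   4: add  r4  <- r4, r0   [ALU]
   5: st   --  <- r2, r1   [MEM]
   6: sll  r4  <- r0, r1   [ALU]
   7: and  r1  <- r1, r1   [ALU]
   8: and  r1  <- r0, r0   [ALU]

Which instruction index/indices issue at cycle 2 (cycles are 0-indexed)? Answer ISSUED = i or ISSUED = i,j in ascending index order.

t=0 i0&i1:st.MEM+and.ALU ; dual
t=1 i2:beq.BR ; no-port BR/MEM
t=2 i3:ld.MEM ; RAW+WAW r4
t=3 i4&i5:add.ALU+st.MEM ; dual
t=4 i6&i7:sll.ALU+and.ALU ; dual
t=5 i8:and.ALU ; tail

ISSUED = 3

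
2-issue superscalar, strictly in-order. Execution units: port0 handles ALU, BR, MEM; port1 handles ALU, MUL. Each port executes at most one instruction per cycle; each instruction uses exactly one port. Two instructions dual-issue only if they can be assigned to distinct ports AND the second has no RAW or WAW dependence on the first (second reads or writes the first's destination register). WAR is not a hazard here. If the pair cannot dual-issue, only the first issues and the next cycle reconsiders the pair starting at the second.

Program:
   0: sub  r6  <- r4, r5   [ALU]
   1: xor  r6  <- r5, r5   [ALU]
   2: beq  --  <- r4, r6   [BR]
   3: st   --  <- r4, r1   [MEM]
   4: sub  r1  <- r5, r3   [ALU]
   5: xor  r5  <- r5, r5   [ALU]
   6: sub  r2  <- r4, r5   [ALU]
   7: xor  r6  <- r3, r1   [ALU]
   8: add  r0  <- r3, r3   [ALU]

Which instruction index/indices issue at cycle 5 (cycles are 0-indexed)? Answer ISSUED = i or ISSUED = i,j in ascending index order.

ISSUED = 6,7

c0: i0 sub  WAW r6
c1: i1 xor  RAW r6
c2: i2 beq  no-port BR/MEM
c3: i3,i4 st;sub  pair
c4: i5 xor  RAW r5
c5: i6,i7 sub;xor  pair
c6: i8 add  tail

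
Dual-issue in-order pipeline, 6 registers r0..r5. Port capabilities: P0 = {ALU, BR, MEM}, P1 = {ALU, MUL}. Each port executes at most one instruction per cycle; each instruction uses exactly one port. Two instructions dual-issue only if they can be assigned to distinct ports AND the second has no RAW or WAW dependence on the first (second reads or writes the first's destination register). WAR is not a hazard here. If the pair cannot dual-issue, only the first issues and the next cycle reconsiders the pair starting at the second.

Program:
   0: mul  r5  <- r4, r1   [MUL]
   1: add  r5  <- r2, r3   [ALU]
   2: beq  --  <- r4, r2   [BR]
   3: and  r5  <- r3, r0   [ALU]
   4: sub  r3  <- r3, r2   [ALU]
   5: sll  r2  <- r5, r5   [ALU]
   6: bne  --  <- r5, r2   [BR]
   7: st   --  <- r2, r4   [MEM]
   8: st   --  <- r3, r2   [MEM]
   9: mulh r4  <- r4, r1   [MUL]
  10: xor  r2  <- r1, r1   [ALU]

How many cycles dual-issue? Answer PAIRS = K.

PAIRS = 3

#0 head=0: mul i0 WAW r5
#1 head=1: add+beq i1&i2 dual
#2 head=3: and+sub i3&i4 dual
#3 head=5: sll i5 RAW r2
#4 head=6: bne i6 no-port BR/MEM
#5 head=7: st i7 no-port MEM/MEM
#6 head=8: st+mulh i8&i9 dual
#7 head=10: xor i10 tail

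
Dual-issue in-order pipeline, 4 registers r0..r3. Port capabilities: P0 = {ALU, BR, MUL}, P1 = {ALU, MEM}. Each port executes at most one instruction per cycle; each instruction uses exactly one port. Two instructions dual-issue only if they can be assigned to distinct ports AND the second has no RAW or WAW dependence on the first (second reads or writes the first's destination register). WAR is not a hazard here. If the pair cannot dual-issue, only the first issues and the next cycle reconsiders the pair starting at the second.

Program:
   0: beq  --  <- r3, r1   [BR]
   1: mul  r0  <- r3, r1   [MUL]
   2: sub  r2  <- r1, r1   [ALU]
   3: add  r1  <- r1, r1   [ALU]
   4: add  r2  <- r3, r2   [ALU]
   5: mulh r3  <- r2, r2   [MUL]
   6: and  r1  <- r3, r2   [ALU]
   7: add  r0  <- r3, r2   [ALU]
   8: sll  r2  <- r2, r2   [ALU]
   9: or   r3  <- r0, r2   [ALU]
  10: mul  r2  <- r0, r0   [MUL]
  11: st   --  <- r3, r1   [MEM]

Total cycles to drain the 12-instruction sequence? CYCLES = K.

CYCLES = 8

c0: i0 beq  no-port BR/MUL
c1: i1&i2 mul;sub  2-wide
c2: i3&i4 add;add  2-wide
c3: i5 mulh  RAW r3
c4: i6&i7 and;add  2-wide
c5: i8 sll  RAW r2
c6: i9&i10 or;mul  2-wide
c7: i11 st  tail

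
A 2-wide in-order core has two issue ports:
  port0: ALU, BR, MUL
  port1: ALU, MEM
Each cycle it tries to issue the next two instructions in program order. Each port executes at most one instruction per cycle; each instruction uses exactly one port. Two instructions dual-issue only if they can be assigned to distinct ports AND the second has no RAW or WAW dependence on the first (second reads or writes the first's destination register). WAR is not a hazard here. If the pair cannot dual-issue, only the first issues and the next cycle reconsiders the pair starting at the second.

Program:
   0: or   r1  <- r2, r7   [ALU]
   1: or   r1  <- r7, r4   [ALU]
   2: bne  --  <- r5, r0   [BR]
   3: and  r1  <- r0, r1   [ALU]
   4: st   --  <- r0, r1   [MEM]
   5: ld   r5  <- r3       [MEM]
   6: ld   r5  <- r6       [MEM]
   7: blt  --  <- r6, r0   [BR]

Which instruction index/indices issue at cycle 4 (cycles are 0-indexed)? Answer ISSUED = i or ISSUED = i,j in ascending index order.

ISSUED = 5

[0] i0  or  -- WAW r1
[1] i1+i2  or+bne  -- dual
[2] i3  and  -- RAW r1
[3] i4  st  -- no-port MEM/MEM
[4] i5  ld  -- no-port MEM/MEM
[5] i6+i7  ld+blt  -- dual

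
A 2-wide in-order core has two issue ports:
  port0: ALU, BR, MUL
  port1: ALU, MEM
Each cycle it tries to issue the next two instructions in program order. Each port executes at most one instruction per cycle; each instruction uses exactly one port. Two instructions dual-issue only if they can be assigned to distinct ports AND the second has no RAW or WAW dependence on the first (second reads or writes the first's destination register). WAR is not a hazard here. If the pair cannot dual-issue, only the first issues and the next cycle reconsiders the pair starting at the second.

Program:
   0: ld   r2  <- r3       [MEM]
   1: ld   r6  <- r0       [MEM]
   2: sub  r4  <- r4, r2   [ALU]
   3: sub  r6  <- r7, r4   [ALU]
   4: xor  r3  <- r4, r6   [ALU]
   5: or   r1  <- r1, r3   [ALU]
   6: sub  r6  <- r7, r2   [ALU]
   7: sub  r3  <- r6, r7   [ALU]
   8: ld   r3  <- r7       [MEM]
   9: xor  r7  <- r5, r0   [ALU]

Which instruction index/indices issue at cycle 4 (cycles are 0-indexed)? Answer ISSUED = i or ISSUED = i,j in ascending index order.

ISSUED = 5,6

[0] i0  ld  -- no-port MEM/MEM
[1] i1/i2  ld sub  -- 2-wide
[2] i3  sub  -- RAW r6
[3] i4  xor  -- RAW r3
[4] i5/i6  or sub  -- 2-wide
[5] i7  sub  -- WAW r3
[6] i8/i9  ld xor  -- 2-wide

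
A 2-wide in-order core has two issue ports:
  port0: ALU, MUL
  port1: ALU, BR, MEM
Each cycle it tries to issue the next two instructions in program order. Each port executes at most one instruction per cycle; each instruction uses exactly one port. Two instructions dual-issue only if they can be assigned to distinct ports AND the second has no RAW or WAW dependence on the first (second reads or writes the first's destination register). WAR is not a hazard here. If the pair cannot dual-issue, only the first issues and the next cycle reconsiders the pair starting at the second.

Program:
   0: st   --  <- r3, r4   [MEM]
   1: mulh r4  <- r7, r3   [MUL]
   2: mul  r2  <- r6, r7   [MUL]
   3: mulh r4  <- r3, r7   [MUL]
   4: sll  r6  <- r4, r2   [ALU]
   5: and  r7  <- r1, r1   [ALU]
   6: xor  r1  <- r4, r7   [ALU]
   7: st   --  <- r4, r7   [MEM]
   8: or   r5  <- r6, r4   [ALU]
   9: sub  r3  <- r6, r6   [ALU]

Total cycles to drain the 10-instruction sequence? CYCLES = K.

t=0 i0,i1:st.MEM/mulh.MUL ; dual
t=1 i2:mul.MUL ; no-port MUL/MUL
t=2 i3:mulh.MUL ; RAW r4
t=3 i4,i5:sll.ALU/and.ALU ; dual
t=4 i6,i7:xor.ALU/st.MEM ; dual
t=5 i8,i9:or.ALU/sub.ALU ; dual

CYCLES = 6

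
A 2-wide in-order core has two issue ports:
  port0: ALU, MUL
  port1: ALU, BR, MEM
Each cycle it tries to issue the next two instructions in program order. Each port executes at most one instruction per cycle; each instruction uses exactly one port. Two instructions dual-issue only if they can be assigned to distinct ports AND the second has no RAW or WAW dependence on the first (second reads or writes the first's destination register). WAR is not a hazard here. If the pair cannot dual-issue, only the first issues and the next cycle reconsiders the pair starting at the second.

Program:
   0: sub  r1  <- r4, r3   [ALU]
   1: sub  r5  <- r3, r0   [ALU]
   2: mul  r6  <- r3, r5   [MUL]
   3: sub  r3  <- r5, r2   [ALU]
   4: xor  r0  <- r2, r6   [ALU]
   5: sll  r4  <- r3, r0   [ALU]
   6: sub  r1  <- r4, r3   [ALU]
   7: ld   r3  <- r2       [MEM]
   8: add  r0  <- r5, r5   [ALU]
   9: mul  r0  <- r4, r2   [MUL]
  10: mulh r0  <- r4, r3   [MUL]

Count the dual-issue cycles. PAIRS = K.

c0: i0&i1 sub sub  pair
c1: i2&i3 mul sub  pair
c2: i4 xor  RAW r0
c3: i5 sll  RAW r4
c4: i6&i7 sub ld  pair
c5: i8 add  WAW r0
c6: i9 mul  no-port MUL/MUL
c7: i10 mulh  tail

PAIRS = 3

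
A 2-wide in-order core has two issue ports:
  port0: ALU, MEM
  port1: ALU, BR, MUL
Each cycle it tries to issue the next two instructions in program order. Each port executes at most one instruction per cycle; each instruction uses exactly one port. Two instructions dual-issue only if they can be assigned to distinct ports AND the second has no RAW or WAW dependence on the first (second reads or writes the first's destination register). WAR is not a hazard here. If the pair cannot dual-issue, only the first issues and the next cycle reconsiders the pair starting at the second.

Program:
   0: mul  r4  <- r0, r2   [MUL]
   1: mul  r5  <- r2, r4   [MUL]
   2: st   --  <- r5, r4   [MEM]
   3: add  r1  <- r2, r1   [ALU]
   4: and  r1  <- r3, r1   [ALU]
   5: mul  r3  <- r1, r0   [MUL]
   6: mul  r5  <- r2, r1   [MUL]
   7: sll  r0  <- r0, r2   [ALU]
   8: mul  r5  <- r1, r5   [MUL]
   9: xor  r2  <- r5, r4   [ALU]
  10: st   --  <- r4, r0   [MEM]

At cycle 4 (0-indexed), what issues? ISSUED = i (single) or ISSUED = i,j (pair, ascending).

ISSUED = 5

t=0 i0:mul ; no-port MUL/MUL
t=1 i1:mul ; RAW r5
t=2 i2+i3:st;add ; 2-wide
t=3 i4:and ; RAW r1
t=4 i5:mul ; no-port MUL/MUL
t=5 i6+i7:mul;sll ; 2-wide
t=6 i8:mul ; RAW r5
t=7 i9+i10:xor;st ; 2-wide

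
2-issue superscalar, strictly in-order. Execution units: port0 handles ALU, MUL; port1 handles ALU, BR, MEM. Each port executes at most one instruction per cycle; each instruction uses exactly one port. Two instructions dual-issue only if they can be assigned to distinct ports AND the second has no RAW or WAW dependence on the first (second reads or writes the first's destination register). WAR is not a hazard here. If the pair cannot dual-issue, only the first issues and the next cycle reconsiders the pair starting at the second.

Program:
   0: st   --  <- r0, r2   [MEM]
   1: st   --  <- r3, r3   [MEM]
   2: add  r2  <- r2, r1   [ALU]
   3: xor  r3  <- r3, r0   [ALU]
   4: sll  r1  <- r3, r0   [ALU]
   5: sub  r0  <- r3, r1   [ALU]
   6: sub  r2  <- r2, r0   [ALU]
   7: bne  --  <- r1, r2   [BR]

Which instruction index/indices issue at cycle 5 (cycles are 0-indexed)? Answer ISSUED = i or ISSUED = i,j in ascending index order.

ISSUED = 6

[0] i0  st.MEM  -- no-port MEM/MEM
[1] i1+i2  st.MEM+add.ALU  -- 2-wide
[2] i3  xor.ALU  -- RAW r3
[3] i4  sll.ALU  -- RAW r1
[4] i5  sub.ALU  -- RAW r0
[5] i6  sub.ALU  -- RAW r2
[6] i7  bne.BR  -- tail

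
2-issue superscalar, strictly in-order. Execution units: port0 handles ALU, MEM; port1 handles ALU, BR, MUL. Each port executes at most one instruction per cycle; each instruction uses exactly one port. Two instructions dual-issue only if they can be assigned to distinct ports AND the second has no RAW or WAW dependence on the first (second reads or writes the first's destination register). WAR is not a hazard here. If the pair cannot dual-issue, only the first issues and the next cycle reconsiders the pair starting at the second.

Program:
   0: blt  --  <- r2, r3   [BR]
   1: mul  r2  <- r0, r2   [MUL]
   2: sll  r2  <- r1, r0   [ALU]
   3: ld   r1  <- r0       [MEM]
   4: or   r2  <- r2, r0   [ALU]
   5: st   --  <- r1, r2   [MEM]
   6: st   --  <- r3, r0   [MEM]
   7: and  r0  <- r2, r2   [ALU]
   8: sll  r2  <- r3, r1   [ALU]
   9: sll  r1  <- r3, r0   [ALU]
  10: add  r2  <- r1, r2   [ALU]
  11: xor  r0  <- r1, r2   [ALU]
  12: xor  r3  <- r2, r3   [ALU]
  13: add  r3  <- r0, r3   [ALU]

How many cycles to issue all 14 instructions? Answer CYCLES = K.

CYCLES = 10

c0: i0 blt  no-port BR/MUL
c1: i1 mul  WAW r2
c2: i2,i3 sll ld  pair
c3: i4 or  RAW r2
c4: i5 st  no-port MEM/MEM
c5: i6,i7 st and  pair
c6: i8,i9 sll sll  pair
c7: i10 add  RAW r2
c8: i11,i12 xor xor  pair
c9: i13 add  tail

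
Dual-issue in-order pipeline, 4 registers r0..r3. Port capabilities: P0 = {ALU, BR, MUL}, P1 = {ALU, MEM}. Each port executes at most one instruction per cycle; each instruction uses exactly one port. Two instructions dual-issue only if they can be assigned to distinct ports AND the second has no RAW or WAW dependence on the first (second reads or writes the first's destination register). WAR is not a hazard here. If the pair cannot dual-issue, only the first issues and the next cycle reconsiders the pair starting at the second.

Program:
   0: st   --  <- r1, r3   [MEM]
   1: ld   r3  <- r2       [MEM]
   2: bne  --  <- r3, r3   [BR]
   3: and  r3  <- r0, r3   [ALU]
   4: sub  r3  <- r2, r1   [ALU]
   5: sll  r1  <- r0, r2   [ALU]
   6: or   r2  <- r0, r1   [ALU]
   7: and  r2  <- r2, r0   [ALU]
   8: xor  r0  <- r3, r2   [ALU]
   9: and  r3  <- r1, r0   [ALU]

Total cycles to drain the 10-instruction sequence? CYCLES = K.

CYCLES = 8

  cy0 -> i0 (st.MEM) no-port MEM/MEM
  cy1 -> i1 (ld.MEM) RAW r3
  cy2 -> i2/i3 (bne.BR;and.ALU) pair
  cy3 -> i4/i5 (sub.ALU;sll.ALU) pair
  cy4 -> i6 (or.ALU) RAW+WAW r2
  cy5 -> i7 (and.ALU) RAW r2
  cy6 -> i8 (xor.ALU) RAW r0
  cy7 -> i9 (and.ALU) tail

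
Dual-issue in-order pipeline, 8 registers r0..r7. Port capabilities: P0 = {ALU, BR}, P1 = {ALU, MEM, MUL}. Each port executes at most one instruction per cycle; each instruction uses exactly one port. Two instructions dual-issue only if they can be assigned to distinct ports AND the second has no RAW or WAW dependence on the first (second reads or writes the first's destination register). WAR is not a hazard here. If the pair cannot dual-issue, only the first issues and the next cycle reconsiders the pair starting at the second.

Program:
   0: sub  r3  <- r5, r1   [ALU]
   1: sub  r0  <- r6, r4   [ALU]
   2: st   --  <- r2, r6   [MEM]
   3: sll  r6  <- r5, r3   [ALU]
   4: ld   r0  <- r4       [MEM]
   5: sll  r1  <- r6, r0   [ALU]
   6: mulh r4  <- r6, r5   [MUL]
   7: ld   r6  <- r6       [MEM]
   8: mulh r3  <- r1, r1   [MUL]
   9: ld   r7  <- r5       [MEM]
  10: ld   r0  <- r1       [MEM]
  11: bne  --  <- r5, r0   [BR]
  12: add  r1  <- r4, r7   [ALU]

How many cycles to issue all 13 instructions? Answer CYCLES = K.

CYCLES = 9

[0] i0/i1  sub;sub  -- dual
[1] i2/i3  st;sll  -- dual
[2] i4  ld  -- RAW r0
[3] i5/i6  sll;mulh  -- dual
[4] i7  ld  -- no-port MEM/MUL
[5] i8  mulh  -- no-port MUL/MEM
[6] i9  ld  -- no-port MEM/MEM
[7] i10  ld  -- RAW r0
[8] i11/i12  bne;add  -- dual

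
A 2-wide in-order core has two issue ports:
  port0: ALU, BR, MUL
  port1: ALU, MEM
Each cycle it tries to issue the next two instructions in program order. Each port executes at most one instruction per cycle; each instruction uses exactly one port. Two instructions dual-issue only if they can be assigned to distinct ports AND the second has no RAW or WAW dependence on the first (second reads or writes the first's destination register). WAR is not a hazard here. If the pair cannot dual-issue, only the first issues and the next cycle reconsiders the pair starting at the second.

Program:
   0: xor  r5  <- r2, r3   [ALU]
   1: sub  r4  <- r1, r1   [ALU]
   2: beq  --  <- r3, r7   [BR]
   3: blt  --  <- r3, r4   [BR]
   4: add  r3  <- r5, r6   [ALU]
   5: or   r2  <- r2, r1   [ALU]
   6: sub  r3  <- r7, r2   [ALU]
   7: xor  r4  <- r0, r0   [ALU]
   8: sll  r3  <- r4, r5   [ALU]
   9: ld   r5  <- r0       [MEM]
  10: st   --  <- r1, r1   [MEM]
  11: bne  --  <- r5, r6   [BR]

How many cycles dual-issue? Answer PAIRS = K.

t=0 i0&i1:xor.ALU+sub.ALU ; pair
t=1 i2:beq.BR ; no-port BR/BR
t=2 i3&i4:blt.BR+add.ALU ; pair
t=3 i5:or.ALU ; RAW r2
t=4 i6&i7:sub.ALU+xor.ALU ; pair
t=5 i8&i9:sll.ALU+ld.MEM ; pair
t=6 i10&i11:st.MEM+bne.BR ; pair

PAIRS = 5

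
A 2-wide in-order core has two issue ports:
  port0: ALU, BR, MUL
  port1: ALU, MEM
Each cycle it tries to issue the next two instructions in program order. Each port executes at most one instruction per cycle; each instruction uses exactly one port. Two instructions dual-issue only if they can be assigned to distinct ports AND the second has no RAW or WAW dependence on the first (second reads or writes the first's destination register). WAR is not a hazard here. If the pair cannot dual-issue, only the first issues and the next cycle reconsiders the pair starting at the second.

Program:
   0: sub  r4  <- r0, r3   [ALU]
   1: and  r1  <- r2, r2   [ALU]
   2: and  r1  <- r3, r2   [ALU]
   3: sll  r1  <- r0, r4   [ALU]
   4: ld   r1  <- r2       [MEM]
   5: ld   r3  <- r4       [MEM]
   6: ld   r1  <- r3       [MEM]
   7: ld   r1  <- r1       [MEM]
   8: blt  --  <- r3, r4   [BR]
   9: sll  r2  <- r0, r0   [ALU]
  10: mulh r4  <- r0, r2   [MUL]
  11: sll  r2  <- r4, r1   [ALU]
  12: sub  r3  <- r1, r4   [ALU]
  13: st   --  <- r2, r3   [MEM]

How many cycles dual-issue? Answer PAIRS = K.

  cy0 -> i0,i1 (sub.ALU+and.ALU) dual
  cy1 -> i2 (and.ALU) WAW r1
  cy2 -> i3 (sll.ALU) WAW r1
  cy3 -> i4 (ld.MEM) no-port MEM/MEM
  cy4 -> i5 (ld.MEM) no-port MEM/MEM
  cy5 -> i6 (ld.MEM) no-port MEM/MEM
  cy6 -> i7,i8 (ld.MEM+blt.BR) dual
  cy7 -> i9 (sll.ALU) RAW r2
  cy8 -> i10 (mulh.MUL) RAW r4
  cy9 -> i11,i12 (sll.ALU+sub.ALU) dual
  cy10 -> i13 (st.MEM) tail

PAIRS = 3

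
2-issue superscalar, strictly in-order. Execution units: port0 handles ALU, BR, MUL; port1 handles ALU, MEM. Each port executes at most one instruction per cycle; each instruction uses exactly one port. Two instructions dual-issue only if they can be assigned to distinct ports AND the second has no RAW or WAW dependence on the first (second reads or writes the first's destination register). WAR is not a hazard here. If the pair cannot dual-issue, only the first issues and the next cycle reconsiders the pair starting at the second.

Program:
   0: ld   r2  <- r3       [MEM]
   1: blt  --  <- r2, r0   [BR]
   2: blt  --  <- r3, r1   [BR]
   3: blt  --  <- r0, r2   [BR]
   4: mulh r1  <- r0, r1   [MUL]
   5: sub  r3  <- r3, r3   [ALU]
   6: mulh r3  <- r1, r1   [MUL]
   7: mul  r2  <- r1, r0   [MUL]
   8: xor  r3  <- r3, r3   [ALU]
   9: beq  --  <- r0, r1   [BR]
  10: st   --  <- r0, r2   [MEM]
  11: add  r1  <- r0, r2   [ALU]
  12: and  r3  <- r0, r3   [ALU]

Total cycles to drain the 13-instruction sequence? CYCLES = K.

CYCLES = 9

0. ld.MEM @i0  | RAW r2
1. blt.BR @i1  | no-port BR/BR
2. blt.BR @i2  | no-port BR/BR
3. blt.BR @i3  | no-port BR/MUL
4. mulh.MUL sub.ALU @i4+i5  | dual
5. mulh.MUL @i6  | no-port MUL/MUL
6. mul.MUL xor.ALU @i7+i8  | dual
7. beq.BR st.MEM @i9+i10  | dual
8. add.ALU and.ALU @i11+i12  | dual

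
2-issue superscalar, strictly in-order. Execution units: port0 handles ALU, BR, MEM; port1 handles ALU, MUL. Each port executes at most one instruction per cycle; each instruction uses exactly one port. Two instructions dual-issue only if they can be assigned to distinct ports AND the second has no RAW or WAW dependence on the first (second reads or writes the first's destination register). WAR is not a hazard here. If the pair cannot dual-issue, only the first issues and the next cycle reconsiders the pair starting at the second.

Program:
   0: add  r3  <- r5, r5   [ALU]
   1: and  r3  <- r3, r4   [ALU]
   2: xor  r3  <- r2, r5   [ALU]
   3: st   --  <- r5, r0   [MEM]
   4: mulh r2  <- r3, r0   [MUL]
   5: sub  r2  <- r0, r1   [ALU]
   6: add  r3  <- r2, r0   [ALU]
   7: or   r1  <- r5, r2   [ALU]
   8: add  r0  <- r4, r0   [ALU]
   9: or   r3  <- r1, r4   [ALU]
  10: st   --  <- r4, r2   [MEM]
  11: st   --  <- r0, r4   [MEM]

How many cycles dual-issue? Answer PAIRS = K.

PAIRS = 3

0. add.ALU @i0  | RAW+WAW r3
1. and.ALU @i1  | WAW r3
2. xor.ALU;st.MEM @i2,i3  | pair
3. mulh.MUL @i4  | WAW r2
4. sub.ALU @i5  | RAW r2
5. add.ALU;or.ALU @i6,i7  | pair
6. add.ALU;or.ALU @i8,i9  | pair
7. st.MEM @i10  | no-port MEM/MEM
8. st.MEM @i11  | tail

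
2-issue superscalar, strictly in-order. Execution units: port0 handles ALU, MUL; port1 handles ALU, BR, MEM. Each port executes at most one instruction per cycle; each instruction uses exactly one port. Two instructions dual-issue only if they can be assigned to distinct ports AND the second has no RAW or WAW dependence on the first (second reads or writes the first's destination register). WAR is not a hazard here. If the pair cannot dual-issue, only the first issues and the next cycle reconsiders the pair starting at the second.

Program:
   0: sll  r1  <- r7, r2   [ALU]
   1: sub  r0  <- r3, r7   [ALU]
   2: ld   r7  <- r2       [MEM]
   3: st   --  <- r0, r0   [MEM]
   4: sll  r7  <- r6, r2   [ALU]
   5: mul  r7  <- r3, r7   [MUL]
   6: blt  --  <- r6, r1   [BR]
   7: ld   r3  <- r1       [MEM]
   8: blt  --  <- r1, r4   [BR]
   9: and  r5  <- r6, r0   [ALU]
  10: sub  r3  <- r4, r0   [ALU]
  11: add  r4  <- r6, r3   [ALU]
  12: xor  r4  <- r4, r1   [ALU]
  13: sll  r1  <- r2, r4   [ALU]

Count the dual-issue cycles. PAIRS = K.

PAIRS = 4

0. sll+sub @i0,i1  | dual
1. ld @i2  | no-port MEM/MEM
2. st+sll @i3,i4  | dual
3. mul+blt @i5,i6  | dual
4. ld @i7  | no-port MEM/BR
5. blt+and @i8,i9  | dual
6. sub @i10  | RAW r3
7. add @i11  | RAW+WAW r4
8. xor @i12  | RAW r4
9. sll @i13  | tail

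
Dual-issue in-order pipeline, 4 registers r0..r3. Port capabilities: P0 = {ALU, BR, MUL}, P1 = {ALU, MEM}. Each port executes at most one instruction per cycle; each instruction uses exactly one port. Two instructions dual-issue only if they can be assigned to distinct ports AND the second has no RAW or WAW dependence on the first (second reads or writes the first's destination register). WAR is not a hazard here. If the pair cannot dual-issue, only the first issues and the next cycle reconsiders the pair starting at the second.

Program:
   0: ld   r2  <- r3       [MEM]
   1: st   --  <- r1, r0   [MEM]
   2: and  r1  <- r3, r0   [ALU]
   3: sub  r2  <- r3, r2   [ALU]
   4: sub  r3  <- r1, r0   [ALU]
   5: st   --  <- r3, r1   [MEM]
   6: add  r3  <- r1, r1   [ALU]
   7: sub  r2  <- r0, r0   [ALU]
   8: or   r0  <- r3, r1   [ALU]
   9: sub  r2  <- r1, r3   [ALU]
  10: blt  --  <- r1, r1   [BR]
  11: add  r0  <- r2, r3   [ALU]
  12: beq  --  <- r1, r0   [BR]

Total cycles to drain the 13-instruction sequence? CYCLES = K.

CYCLES = 8

0. ld.MEM @i0  | no-port MEM/MEM
1. st.MEM and.ALU @i1&i2  | 2-wide
2. sub.ALU sub.ALU @i3&i4  | 2-wide
3. st.MEM add.ALU @i5&i6  | 2-wide
4. sub.ALU or.ALU @i7&i8  | 2-wide
5. sub.ALU blt.BR @i9&i10  | 2-wide
6. add.ALU @i11  | RAW r0
7. beq.BR @i12  | tail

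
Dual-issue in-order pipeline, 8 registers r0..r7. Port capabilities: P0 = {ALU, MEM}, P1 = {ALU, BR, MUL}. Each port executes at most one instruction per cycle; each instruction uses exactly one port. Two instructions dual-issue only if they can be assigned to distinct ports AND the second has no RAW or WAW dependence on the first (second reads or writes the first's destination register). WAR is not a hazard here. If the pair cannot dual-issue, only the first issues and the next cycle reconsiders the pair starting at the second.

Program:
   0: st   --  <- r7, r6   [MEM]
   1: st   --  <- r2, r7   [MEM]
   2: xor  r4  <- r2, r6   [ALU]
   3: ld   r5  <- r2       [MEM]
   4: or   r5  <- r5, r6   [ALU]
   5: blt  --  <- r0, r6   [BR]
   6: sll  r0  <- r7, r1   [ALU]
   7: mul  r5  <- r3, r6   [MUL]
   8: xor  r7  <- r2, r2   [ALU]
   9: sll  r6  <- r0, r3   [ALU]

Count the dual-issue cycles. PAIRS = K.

PAIRS = 4

#0 head=0: st.MEM i0 no-port MEM/MEM
#1 head=1: st.MEM/xor.ALU i1&i2 2-wide
#2 head=3: ld.MEM i3 RAW+WAW r5
#3 head=4: or.ALU/blt.BR i4&i5 2-wide
#4 head=6: sll.ALU/mul.MUL i6&i7 2-wide
#5 head=8: xor.ALU/sll.ALU i8&i9 2-wide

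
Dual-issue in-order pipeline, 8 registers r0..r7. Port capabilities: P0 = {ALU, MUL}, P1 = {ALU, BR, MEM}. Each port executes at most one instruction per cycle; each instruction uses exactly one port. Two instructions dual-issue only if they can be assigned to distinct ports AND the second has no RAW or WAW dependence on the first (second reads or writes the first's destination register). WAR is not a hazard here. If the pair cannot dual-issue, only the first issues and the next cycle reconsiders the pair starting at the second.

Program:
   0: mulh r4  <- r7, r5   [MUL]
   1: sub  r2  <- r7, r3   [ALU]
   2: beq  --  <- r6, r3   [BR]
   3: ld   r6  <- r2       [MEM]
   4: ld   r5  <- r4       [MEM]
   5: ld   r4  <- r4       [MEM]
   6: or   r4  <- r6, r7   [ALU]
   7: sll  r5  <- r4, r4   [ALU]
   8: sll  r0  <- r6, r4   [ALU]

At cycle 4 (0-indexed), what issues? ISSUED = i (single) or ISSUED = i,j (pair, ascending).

  cy0 -> i0+i1 (mulh sub) 2-wide
  cy1 -> i2 (beq) no-port BR/MEM
  cy2 -> i3 (ld) no-port MEM/MEM
  cy3 -> i4 (ld) no-port MEM/MEM
  cy4 -> i5 (ld) WAW r4
  cy5 -> i6 (or) RAW r4
  cy6 -> i7+i8 (sll sll) 2-wide

ISSUED = 5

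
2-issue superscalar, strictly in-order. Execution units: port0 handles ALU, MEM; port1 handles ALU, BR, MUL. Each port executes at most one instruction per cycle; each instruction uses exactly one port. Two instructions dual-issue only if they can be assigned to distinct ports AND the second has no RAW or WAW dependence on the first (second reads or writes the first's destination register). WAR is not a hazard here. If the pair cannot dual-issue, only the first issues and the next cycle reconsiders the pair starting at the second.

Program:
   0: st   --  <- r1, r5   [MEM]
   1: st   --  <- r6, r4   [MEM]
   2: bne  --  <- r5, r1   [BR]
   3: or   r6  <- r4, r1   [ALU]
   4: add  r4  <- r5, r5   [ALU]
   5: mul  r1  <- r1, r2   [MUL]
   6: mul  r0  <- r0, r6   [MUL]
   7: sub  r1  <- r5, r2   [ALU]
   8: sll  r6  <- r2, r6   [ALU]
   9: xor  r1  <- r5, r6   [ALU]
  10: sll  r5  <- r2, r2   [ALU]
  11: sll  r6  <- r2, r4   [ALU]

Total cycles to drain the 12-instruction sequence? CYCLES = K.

CYCLES = 8

#0 head=0: st.MEM i0 no-port MEM/MEM
#1 head=1: st.MEM;bne.BR i1/i2 2-wide
#2 head=3: or.ALU;add.ALU i3/i4 2-wide
#3 head=5: mul.MUL i5 no-port MUL/MUL
#4 head=6: mul.MUL;sub.ALU i6/i7 2-wide
#5 head=8: sll.ALU i8 RAW r6
#6 head=9: xor.ALU;sll.ALU i9/i10 2-wide
#7 head=11: sll.ALU i11 tail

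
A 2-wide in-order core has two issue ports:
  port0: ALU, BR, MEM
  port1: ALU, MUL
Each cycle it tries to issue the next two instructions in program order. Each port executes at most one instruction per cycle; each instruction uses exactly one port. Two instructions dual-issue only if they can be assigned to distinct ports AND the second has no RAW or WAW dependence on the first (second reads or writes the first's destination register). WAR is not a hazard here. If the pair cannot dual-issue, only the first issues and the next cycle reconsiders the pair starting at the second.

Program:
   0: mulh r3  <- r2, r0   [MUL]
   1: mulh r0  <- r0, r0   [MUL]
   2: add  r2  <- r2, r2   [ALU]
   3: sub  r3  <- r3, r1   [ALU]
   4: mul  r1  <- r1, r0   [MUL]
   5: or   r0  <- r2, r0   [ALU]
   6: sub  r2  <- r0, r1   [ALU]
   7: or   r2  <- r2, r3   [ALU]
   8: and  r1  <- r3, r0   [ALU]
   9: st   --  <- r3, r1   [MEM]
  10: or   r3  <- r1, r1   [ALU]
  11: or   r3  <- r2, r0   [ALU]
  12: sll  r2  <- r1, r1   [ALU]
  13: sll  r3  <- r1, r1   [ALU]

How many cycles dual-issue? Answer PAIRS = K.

t=0 i0:mulh ; no-port MUL/MUL
t=1 i1+i2:mulh/add ; pair
t=2 i3+i4:sub/mul ; pair
t=3 i5:or ; RAW r0
t=4 i6:sub ; RAW+WAW r2
t=5 i7+i8:or/and ; pair
t=6 i9+i10:st/or ; pair
t=7 i11+i12:or/sll ; pair
t=8 i13:sll ; tail

PAIRS = 5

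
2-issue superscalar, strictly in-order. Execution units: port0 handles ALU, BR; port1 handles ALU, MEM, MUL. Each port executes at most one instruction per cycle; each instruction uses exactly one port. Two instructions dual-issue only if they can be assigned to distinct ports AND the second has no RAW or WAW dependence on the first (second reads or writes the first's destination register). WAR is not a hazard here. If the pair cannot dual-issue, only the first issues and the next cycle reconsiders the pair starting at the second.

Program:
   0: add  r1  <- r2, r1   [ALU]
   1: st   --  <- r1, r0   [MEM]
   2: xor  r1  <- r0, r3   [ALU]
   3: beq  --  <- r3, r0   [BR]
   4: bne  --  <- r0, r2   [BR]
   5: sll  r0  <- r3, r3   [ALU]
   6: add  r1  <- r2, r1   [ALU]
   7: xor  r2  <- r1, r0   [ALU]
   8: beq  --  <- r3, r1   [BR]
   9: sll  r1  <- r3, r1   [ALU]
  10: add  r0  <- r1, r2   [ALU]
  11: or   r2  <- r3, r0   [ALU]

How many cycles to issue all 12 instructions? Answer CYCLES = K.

CYCLES = 9

  cy0 -> i0 (add.ALU) RAW r1
  cy1 -> i1,i2 (st.MEM xor.ALU) pair
  cy2 -> i3 (beq.BR) no-port BR/BR
  cy3 -> i4,i5 (bne.BR sll.ALU) pair
  cy4 -> i6 (add.ALU) RAW r1
  cy5 -> i7,i8 (xor.ALU beq.BR) pair
  cy6 -> i9 (sll.ALU) RAW r1
  cy7 -> i10 (add.ALU) RAW r0
  cy8 -> i11 (or.ALU) tail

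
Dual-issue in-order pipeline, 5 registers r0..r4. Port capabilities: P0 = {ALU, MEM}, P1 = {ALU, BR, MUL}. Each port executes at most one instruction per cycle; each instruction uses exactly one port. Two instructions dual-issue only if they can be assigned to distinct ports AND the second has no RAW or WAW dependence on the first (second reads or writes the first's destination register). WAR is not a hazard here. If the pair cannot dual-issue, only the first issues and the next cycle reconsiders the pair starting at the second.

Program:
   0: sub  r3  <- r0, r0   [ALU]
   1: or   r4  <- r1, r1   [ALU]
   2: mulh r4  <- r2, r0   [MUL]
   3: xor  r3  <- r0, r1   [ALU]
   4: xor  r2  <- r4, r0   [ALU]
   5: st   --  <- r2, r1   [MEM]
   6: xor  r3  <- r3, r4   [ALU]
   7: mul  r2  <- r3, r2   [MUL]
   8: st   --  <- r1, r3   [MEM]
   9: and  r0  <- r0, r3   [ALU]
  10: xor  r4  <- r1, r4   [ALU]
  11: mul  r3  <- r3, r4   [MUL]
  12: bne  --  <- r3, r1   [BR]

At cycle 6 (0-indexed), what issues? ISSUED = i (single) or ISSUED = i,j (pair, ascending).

c0: i0&i1 sub/or  dual
c1: i2&i3 mulh/xor  dual
c2: i4 xor  RAW r2
c3: i5&i6 st/xor  dual
c4: i7&i8 mul/st  dual
c5: i9&i10 and/xor  dual
c6: i11 mul  no-port MUL/BR
c7: i12 bne  tail

ISSUED = 11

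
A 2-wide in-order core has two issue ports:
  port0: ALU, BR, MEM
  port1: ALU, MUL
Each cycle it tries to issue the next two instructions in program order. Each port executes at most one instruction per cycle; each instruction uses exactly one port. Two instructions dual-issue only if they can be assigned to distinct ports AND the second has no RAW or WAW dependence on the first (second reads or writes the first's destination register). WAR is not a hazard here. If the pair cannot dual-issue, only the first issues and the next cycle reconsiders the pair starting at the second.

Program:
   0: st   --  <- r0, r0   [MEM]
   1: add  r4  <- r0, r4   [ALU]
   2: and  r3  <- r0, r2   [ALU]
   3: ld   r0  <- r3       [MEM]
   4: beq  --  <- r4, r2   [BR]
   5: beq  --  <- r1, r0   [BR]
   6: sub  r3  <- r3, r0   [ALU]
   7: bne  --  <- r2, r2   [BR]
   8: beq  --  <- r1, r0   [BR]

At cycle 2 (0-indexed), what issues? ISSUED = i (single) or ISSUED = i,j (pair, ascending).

ISSUED = 3

t=0 i0/i1:st+add ; dual
t=1 i2:and ; RAW r3
t=2 i3:ld ; no-port MEM/BR
t=3 i4:beq ; no-port BR/BR
t=4 i5/i6:beq+sub ; dual
t=5 i7:bne ; no-port BR/BR
t=6 i8:beq ; tail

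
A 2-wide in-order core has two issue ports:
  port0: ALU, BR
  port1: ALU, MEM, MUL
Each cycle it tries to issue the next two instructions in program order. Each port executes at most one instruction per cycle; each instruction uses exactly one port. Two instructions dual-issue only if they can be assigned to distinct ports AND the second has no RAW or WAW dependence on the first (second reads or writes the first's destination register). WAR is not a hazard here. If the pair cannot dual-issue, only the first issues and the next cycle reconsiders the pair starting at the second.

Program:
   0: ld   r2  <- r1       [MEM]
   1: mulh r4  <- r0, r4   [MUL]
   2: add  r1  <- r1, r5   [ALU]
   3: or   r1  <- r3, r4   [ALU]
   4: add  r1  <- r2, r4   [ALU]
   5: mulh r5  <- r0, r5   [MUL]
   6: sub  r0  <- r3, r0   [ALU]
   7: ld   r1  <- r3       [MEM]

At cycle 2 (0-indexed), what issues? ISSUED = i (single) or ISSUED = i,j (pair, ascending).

ISSUED = 3

t=0 i0:ld ; no-port MEM/MUL
t=1 i1,i2:mulh;add ; 2-wide
t=2 i3:or ; WAW r1
t=3 i4,i5:add;mulh ; 2-wide
t=4 i6,i7:sub;ld ; 2-wide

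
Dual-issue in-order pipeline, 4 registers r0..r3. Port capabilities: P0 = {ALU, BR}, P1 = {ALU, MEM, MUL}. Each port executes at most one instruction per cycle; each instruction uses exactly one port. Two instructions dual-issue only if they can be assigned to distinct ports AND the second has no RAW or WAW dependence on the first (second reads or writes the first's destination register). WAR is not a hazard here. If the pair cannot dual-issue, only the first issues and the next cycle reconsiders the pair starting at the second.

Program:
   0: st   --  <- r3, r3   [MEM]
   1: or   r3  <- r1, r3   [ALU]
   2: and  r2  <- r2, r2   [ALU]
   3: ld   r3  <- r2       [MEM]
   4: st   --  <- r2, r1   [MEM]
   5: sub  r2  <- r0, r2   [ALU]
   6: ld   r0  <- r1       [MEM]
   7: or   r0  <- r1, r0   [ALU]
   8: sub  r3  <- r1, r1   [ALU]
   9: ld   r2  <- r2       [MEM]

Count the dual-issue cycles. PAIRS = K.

0. st.MEM+or.ALU @i0&i1  | 2-wide
1. and.ALU @i2  | RAW r2
2. ld.MEM @i3  | no-port MEM/MEM
3. st.MEM+sub.ALU @i4&i5  | 2-wide
4. ld.MEM @i6  | RAW+WAW r0
5. or.ALU+sub.ALU @i7&i8  | 2-wide
6. ld.MEM @i9  | tail

PAIRS = 3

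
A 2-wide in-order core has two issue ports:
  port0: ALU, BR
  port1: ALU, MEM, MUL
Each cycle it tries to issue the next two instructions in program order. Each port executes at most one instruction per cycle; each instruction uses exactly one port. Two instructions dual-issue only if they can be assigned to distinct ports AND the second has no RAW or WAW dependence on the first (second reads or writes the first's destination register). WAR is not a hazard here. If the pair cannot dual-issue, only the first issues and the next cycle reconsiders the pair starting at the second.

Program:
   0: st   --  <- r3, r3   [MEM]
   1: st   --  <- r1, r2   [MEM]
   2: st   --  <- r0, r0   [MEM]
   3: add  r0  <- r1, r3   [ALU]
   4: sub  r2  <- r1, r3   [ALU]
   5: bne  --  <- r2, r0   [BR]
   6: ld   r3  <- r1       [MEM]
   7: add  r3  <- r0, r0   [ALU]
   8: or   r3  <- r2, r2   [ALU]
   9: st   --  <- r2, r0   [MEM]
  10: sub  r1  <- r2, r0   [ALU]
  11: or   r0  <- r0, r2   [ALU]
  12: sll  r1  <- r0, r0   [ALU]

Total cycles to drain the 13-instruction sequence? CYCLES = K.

[0] i0  st  -- no-port MEM/MEM
[1] i1  st  -- no-port MEM/MEM
[2] i2+i3  st/add  -- dual
[3] i4  sub  -- RAW r2
[4] i5+i6  bne/ld  -- dual
[5] i7  add  -- WAW r3
[6] i8+i9  or/st  -- dual
[7] i10+i11  sub/or  -- dual
[8] i12  sll  -- tail

CYCLES = 9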